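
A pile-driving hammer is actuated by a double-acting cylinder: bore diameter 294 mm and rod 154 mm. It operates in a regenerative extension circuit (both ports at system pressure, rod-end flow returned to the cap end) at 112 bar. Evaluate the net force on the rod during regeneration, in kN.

F ≈ 209 kN

With equal pressure on both faces, forces on the annular region cancel; the net push is pressure × rod cross-section.
Rod cross-section A_rod = π/4 × (154 mm)² = 18630 mm^2
F = P × A_rod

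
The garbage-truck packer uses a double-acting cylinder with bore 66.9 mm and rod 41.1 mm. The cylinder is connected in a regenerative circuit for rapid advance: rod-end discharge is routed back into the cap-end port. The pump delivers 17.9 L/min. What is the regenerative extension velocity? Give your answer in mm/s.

v ≈ 225 mm/s

In regeneration the rod-end outflow joins the pump flow into the cap end, so the net volume the pump must supply per unit advance equals the rod cross-section area.
Rod cross-section A_rod = π/4 × (41.1 mm)² = 1327 mm^2
v = Q_pump / A_rod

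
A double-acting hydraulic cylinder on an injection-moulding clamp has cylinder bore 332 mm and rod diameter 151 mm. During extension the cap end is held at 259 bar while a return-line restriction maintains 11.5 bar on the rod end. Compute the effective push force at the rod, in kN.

Cap-side area A_cap = π/4 × (332 mm)² = 86570 mm^2
Rod-side annular area A_ann = π/4 × (332² − 151²) = 68660 mm^2
Net thrust = P_cap·A_cap − P_rod·A_ann = 2242 kN − 78.96 kN

F ≈ 2160 kN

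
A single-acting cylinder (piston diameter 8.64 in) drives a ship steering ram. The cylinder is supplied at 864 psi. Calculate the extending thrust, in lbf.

F ≈ 50700 lbf

Cap-side area A_cap = π/4 × (8.64 in)² = 58.63 in^2
F = P × A_cap = 864 psi × A_cap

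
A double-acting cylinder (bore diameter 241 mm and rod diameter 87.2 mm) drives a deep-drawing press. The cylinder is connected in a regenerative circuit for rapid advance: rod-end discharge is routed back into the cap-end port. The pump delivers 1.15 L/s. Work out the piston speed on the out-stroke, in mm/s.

In regeneration the rod-end outflow joins the pump flow into the cap end, so the net volume the pump must supply per unit advance equals the rod cross-section area.
Rod cross-section A_rod = π/4 × (87.2 mm)² = 5972 mm^2
v = Q_pump / A_rod

v ≈ 193 mm/s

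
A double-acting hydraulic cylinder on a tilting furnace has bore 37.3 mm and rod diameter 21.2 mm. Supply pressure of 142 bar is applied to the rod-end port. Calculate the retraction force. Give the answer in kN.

F ≈ 10.5 kN

Rod-side annular area A_ann = π/4 × (37.3² − 21.2²) = 739.7 mm^2
On retraction the pressure acts on the annular area (bore minus rod).
F = P × A_ann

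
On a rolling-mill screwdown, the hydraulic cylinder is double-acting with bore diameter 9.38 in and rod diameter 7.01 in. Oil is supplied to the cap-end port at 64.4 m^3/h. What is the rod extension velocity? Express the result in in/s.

v ≈ 15.8 in/s

Cap-side area A_cap = π/4 × (9.38 in)² = 69.10 in^2
v = Q / A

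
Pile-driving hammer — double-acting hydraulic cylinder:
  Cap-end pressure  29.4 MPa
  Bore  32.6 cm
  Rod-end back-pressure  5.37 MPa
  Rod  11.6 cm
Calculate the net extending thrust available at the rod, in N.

F ≈ 2.06e6 N

Cap-side area A_cap = π/4 × (32.6 cm)² = 834.7 cm^2
Rod-side annular area A_ann = π/4 × (32.6² − 11.6²) = 729.0 cm^2
Net thrust = P_cap·A_cap − P_rod·A_ann = 2.454e6 N − 3.915e5 N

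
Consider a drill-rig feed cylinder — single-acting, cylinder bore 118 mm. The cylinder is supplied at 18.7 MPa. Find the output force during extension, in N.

F ≈ 2.05e5 N

Cap-side area A_cap = π/4 × (118 mm)² = 10940 mm^2
F = P × A_cap = 18.7 MPa × A_cap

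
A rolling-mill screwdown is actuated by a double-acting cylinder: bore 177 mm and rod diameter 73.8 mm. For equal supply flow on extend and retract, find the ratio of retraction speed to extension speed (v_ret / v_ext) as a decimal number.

v_ret/v_ext ≈ 1.21

Cap-side area A_cap = π/4 × (177 mm)² = 24610 mm^2
Rod-side annular area A_ann = π/4 × (177² − 73.8²) = 20330 mm^2
For equal Q, v ∝ 1/A, so v_ret/v_ext = A_cap/A_ann.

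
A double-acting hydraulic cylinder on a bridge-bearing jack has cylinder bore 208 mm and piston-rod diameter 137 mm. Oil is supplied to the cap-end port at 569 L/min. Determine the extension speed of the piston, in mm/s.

Cap-side area A_cap = π/4 × (208 mm)² = 33980 mm^2
v = Q / A

v ≈ 279 mm/s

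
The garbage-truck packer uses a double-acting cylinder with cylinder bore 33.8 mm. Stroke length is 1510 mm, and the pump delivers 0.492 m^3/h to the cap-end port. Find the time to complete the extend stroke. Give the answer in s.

Cap-side area A_cap = π/4 × (33.8 mm)² = 897.3 mm^2
Swept volume V = A × L; t = V / Q = A·L / Q

t ≈ 9.91 s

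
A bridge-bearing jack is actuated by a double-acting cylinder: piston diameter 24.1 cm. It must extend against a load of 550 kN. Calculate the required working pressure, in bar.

Cap-side area A_cap = π/4 × (24.1 cm)² = 456.2 cm^2
P = F / A = 550 kN / A

P ≈ 121 bar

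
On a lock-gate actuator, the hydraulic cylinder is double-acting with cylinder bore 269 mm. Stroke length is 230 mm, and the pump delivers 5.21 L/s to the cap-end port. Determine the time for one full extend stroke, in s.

Cap-side area A_cap = π/4 × (269 mm)² = 56830 mm^2
Swept volume V = A × L; t = V / Q = A·L / Q

t ≈ 2.51 s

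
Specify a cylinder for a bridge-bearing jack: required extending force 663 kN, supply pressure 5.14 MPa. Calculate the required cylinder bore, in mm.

Extension force acts on the full piston face: F = P × (π/4)D².
D = √(4F / (πP)) = √(4 × 663 kN / (π × 5.14 MPa))

D ≈ 405 mm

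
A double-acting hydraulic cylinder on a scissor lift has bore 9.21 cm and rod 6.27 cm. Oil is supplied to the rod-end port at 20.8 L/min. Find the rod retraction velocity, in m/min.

v ≈ 5.82 m/min

Rod-side annular area A_ann = π/4 × (9.21² − 6.27²) = 35.74 cm^2
Flow into the rod-end port fills the annular volume.
v = Q / A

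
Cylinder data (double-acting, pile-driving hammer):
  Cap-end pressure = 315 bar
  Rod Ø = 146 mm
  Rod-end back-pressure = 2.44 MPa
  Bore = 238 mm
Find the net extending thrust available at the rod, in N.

F ≈ 1.33e6 N

Cap-side area A_cap = π/4 × (238 mm)² = 44490 mm^2
Rod-side annular area A_ann = π/4 × (238² − 146²) = 27750 mm^2
Net thrust = P_cap·A_cap − P_rod·A_ann = 1.401e6 N − 67700 N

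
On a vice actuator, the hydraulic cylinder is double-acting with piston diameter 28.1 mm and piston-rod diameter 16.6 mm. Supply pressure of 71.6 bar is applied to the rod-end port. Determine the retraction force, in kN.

Rod-side annular area A_ann = π/4 × (28.1² − 16.6²) = 403.7 mm^2
On retraction the pressure acts on the annular area (bore minus rod).
F = P × A_ann

F ≈ 2.89 kN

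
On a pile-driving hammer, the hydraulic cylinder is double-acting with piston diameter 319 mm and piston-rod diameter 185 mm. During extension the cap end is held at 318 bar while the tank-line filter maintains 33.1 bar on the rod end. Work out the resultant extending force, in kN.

F ≈ 2370 kN

Cap-side area A_cap = π/4 × (319 mm)² = 79920 mm^2
Rod-side annular area A_ann = π/4 × (319² − 185²) = 53040 mm^2
Net thrust = P_cap·A_cap − P_rod·A_ann = 2542 kN − 175.6 kN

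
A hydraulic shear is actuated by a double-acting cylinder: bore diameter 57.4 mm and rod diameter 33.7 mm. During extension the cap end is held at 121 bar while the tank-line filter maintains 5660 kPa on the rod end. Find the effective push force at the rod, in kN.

Cap-side area A_cap = π/4 × (57.4 mm)² = 2588 mm^2
Rod-side annular area A_ann = π/4 × (57.4² − 33.7²) = 1696 mm^2
Net thrust = P_cap·A_cap − P_rod·A_ann = 31.31 kN − 9.598 kN

F ≈ 21.7 kN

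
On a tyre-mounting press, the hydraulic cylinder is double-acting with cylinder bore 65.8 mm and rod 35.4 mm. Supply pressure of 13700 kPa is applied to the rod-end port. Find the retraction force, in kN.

F ≈ 33.1 kN

Rod-side annular area A_ann = π/4 × (65.8² − 35.4²) = 2416 mm^2
On retraction the pressure acts on the annular area (bore minus rod).
F = P × A_ann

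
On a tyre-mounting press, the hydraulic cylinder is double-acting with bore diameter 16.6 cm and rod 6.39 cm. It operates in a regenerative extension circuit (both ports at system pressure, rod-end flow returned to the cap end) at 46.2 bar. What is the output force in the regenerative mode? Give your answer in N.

With equal pressure on both faces, forces on the annular region cancel; the net push is pressure × rod cross-section.
Rod cross-section A_rod = π/4 × (6.39 cm)² = 32.07 cm^2
F = P × A_rod

F ≈ 14800 N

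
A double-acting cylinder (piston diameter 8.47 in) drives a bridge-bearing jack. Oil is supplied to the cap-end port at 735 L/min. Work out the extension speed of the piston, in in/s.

Cap-side area A_cap = π/4 × (8.47 in)² = 56.35 in^2
v = Q / A

v ≈ 13.3 in/s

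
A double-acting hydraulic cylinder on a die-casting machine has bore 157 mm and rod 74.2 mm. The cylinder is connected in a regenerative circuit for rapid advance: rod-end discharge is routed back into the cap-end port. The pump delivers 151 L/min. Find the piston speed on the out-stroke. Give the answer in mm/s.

In regeneration the rod-end outflow joins the pump flow into the cap end, so the net volume the pump must supply per unit advance equals the rod cross-section area.
Rod cross-section A_rod = π/4 × (74.2 mm)² = 4324 mm^2
v = Q_pump / A_rod

v ≈ 582 mm/s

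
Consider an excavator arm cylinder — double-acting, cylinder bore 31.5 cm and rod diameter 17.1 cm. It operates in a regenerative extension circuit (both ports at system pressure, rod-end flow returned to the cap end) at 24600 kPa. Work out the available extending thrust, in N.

With equal pressure on both faces, forces on the annular region cancel; the net push is pressure × rod cross-section.
Rod cross-section A_rod = π/4 × (17.1 cm)² = 229.7 cm^2
F = P × A_rod

F ≈ 5.65e5 N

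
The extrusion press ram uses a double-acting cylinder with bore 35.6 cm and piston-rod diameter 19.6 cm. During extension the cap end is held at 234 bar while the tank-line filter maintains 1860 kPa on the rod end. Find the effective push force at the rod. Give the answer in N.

F ≈ 2.20e6 N

Cap-side area A_cap = π/4 × (35.6 cm)² = 995.4 cm^2
Rod-side annular area A_ann = π/4 × (35.6² − 19.6²) = 693.7 cm^2
Net thrust = P_cap·A_cap − P_rod·A_ann = 2.329e6 N − 1.290e5 N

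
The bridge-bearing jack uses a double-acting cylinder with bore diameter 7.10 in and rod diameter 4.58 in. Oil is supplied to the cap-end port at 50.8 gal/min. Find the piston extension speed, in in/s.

v ≈ 4.94 in/s

Cap-side area A_cap = π/4 × (7.10 in)² = 39.59 in^2
v = Q / A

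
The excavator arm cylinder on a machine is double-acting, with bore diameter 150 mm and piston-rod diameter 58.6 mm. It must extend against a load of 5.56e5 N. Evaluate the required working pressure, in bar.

Cap-side area A_cap = π/4 × (150 mm)² = 17670 mm^2
P = F / A = 5.56e5 N / A

P ≈ 315 bar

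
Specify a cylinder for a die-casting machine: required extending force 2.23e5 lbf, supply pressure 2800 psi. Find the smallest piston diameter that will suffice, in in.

Extension force acts on the full piston face: F = P × (π/4)D².
D = √(4F / (πP)) = √(4 × 2.23e5 lbf / (π × 2800 psi))

D ≈ 10.1 in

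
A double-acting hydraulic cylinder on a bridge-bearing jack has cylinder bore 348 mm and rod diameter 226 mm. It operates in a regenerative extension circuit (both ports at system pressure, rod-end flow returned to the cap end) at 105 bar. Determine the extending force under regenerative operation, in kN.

With equal pressure on both faces, forces on the annular region cancel; the net push is pressure × rod cross-section.
Rod cross-section A_rod = π/4 × (226 mm)² = 40110 mm^2
F = P × A_rod

F ≈ 421 kN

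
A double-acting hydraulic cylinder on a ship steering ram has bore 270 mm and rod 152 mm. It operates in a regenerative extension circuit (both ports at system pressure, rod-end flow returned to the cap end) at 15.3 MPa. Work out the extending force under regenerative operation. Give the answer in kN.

F ≈ 278 kN

With equal pressure on both faces, forces on the annular region cancel; the net push is pressure × rod cross-section.
Rod cross-section A_rod = π/4 × (152 mm)² = 18150 mm^2
F = P × A_rod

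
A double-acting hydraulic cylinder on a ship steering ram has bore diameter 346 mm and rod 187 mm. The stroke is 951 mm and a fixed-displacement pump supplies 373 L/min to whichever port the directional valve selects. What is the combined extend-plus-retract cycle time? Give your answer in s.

t ≈ 24.6 s

Cap-side area A_cap = π/4 × (346 mm)² = 94020 mm^2
Rod-side annular area A_ann = π/4 × (346² − 187²) = 66560 mm^2
t_ext = A_cap·L/Q = 14.38 s
t_ret = A_ann·L/Q = 10.18 s
t_cycle = t_ext + t_ret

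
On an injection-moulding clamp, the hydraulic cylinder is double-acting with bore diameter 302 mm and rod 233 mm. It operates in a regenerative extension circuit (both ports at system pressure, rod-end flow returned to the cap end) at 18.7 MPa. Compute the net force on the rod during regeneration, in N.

F ≈ 7.97e5 N

With equal pressure on both faces, forces on the annular region cancel; the net push is pressure × rod cross-section.
Rod cross-section A_rod = π/4 × (233 mm)² = 42640 mm^2
F = P × A_rod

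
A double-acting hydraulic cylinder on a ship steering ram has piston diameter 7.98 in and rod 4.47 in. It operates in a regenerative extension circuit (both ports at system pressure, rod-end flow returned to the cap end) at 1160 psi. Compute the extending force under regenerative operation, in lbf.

F ≈ 18200 lbf

With equal pressure on both faces, forces on the annular region cancel; the net push is pressure × rod cross-section.
Rod cross-section A_rod = π/4 × (4.47 in)² = 15.69 in^2
F = P × A_rod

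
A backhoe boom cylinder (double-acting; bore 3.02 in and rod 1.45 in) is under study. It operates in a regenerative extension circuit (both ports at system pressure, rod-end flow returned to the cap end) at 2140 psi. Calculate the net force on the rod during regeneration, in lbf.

With equal pressure on both faces, forces on the annular region cancel; the net push is pressure × rod cross-section.
Rod cross-section A_rod = π/4 × (1.45 in)² = 1.651 in^2
F = P × A_rod

F ≈ 3530 lbf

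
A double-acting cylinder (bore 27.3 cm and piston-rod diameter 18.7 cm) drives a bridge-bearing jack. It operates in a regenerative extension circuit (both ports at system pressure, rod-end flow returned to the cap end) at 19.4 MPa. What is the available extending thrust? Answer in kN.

F ≈ 533 kN

With equal pressure on both faces, forces on the annular region cancel; the net push is pressure × rod cross-section.
Rod cross-section A_rod = π/4 × (18.7 cm)² = 274.6 cm^2
F = P × A_rod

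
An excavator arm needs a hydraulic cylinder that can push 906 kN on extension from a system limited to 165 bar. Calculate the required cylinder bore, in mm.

D ≈ 264 mm

Extension force acts on the full piston face: F = P × (π/4)D².
D = √(4F / (πP)) = √(4 × 906 kN / (π × 165 bar))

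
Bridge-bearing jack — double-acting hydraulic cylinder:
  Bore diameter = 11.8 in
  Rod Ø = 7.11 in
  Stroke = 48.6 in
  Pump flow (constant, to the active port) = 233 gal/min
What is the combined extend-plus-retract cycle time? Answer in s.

Cap-side area A_cap = π/4 × (11.8 in)² = 109.4 in^2
Rod-side annular area A_ann = π/4 × (11.8² − 7.11²) = 69.66 in^2
t_ext = A_cap·L/Q = 5.925 s
t_ret = A_ann·L/Q = 3.774 s
t_cycle = t_ext + t_ret

t ≈ 9.70 s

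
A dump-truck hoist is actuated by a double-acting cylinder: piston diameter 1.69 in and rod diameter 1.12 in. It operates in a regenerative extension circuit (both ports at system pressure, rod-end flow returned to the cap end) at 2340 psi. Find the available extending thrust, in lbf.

F ≈ 2310 lbf

With equal pressure on both faces, forces on the annular region cancel; the net push is pressure × rod cross-section.
Rod cross-section A_rod = π/4 × (1.12 in)² = 0.9852 in^2
F = P × A_rod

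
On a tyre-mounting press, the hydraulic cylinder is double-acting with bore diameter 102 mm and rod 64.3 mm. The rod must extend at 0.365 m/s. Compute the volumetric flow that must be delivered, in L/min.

Q ≈ 179 L/min

Cap-side area A_cap = π/4 × (102 mm)² = 8171 mm^2
Q = A × v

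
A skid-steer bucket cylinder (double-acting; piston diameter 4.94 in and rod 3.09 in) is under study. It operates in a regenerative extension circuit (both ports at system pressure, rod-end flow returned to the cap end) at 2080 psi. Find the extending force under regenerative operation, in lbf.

F ≈ 15600 lbf

With equal pressure on both faces, forces on the annular region cancel; the net push is pressure × rod cross-section.
Rod cross-section A_rod = π/4 × (3.09 in)² = 7.499 in^2
F = P × A_rod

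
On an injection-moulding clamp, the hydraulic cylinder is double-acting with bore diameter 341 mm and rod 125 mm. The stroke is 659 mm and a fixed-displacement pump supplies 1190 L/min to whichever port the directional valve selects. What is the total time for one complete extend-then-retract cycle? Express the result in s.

Cap-side area A_cap = π/4 × (341 mm)² = 91330 mm^2
Rod-side annular area A_ann = π/4 × (341² − 125²) = 79060 mm^2
t_ext = A_cap·L/Q = 3.035 s
t_ret = A_ann·L/Q = 2.627 s
t_cycle = t_ext + t_ret

t ≈ 5.66 s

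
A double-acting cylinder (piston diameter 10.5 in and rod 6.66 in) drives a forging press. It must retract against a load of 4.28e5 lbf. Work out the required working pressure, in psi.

Rod-side annular area A_ann = π/4 × (10.5² − 6.66²) = 51.75 in^2
Retraction: pressure acts on the annular area.
P = F / A = 4.28e5 lbf / A

P ≈ 8270 psi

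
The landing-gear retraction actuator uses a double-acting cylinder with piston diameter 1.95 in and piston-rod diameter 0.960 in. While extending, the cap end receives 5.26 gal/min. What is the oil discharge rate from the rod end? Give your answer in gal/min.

Cap-side area A_cap = π/4 × (1.95 in)² = 2.986 in^2
Rod-side annular area A_ann = π/4 × (1.95² − 0.960²) = 2.263 in^2
Piston speed v = Q_in/A_cap; rod-end outflow Q_out = v × A_ann = Q_in × A_ann/A_cap.

Q_out ≈ 3.99 gal/min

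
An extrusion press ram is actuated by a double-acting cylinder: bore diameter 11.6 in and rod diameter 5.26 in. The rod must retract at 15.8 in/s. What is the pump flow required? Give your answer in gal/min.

Q ≈ 345 gal/min

Rod-side annular area A_ann = π/4 × (11.6² − 5.26²) = 83.95 in^2
Q = A × v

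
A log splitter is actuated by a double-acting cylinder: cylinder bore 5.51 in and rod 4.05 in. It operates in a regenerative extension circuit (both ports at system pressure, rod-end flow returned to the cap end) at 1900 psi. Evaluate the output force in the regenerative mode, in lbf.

With equal pressure on both faces, forces on the annular region cancel; the net push is pressure × rod cross-section.
Rod cross-section A_rod = π/4 × (4.05 in)² = 12.88 in^2
F = P × A_rod

F ≈ 24500 lbf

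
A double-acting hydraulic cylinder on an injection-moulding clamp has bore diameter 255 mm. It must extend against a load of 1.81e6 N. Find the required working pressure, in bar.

Cap-side area A_cap = π/4 × (255 mm)² = 51070 mm^2
P = F / A = 1.81e6 N / A

P ≈ 354 bar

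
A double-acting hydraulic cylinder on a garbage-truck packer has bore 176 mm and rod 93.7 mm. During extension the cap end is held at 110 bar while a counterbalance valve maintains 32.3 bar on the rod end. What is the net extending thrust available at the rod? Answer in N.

F ≈ 2.11e5 N

Cap-side area A_cap = π/4 × (176 mm)² = 24330 mm^2
Rod-side annular area A_ann = π/4 × (176² − 93.7²) = 17430 mm^2
Net thrust = P_cap·A_cap − P_rod·A_ann = 2.676e5 N − 56310 N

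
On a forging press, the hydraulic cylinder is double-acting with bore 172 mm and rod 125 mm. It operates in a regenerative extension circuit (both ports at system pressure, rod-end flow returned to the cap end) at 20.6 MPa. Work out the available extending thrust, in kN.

F ≈ 253 kN

With equal pressure on both faces, forces on the annular region cancel; the net push is pressure × rod cross-section.
Rod cross-section A_rod = π/4 × (125 mm)² = 12270 mm^2
F = P × A_rod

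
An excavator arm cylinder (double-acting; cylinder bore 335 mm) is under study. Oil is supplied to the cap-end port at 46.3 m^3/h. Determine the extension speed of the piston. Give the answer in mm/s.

Cap-side area A_cap = π/4 × (335 mm)² = 88140 mm^2
v = Q / A

v ≈ 146 mm/s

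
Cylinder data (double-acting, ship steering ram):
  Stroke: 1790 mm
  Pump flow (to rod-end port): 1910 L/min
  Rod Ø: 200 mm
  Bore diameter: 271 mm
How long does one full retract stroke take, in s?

Rod-side annular area A_ann = π/4 × (271² − 200²) = 26260 mm^2
Swept volume V = A × L; t = V / Q = A·L / Q

t ≈ 1.48 s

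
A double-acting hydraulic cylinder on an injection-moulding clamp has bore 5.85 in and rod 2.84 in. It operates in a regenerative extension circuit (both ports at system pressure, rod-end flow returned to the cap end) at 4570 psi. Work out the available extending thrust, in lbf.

With equal pressure on both faces, forces on the annular region cancel; the net push is pressure × rod cross-section.
Rod cross-section A_rod = π/4 × (2.84 in)² = 6.335 in^2
F = P × A_rod

F ≈ 28900 lbf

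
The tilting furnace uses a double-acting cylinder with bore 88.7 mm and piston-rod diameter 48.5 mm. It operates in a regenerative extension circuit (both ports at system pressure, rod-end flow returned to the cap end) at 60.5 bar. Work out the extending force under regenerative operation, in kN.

F ≈ 11.2 kN

With equal pressure on both faces, forces on the annular region cancel; the net push is pressure × rod cross-section.
Rod cross-section A_rod = π/4 × (48.5 mm)² = 1847 mm^2
F = P × A_rod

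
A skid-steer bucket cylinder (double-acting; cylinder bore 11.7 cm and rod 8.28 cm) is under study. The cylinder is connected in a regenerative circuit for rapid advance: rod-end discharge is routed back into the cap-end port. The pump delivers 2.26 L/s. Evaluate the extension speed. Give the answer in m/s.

In regeneration the rod-end outflow joins the pump flow into the cap end, so the net volume the pump must supply per unit advance equals the rod cross-section area.
Rod cross-section A_rod = π/4 × (8.28 cm)² = 53.85 cm^2
v = Q_pump / A_rod

v ≈ 0.420 m/s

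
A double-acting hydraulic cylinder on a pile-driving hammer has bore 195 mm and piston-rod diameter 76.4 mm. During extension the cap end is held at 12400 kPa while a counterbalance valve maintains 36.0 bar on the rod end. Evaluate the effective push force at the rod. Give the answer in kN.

F ≈ 279 kN

Cap-side area A_cap = π/4 × (195 mm)² = 29860 mm^2
Rod-side annular area A_ann = π/4 × (195² − 76.4²) = 25280 mm^2
Net thrust = P_cap·A_cap − P_rod·A_ann = 370.3 kN − 91.01 kN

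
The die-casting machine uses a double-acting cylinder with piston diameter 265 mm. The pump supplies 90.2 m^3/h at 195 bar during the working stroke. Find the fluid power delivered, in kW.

W ≈ 489 kW

Hydraulic power = P × Q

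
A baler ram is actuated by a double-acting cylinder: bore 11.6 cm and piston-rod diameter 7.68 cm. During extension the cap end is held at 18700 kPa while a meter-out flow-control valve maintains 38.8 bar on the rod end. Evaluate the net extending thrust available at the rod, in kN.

F ≈ 175 kN

Cap-side area A_cap = π/4 × (11.6 cm)² = 105.7 cm^2
Rod-side annular area A_ann = π/4 × (11.6² − 7.68²) = 59.36 cm^2
Net thrust = P_cap·A_cap − P_rod·A_ann = 197.6 kN − 23.03 kN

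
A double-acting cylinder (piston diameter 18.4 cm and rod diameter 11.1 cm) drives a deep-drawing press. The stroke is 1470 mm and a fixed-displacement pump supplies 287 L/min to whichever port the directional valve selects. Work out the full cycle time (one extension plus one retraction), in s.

Cap-side area A_cap = π/4 × (18.4 cm)² = 265.9 cm^2
Rod-side annular area A_ann = π/4 × (18.4² − 11.1²) = 169.1 cm^2
t_ext = A_cap·L/Q = 8.172 s
t_ret = A_ann·L/Q = 5.198 s
t_cycle = t_ext + t_ret

t ≈ 13.4 s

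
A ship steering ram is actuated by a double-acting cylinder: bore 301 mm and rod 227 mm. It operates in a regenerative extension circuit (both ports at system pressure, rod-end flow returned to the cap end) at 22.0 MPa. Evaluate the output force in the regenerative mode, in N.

With equal pressure on both faces, forces on the annular region cancel; the net push is pressure × rod cross-section.
Rod cross-section A_rod = π/4 × (227 mm)² = 40470 mm^2
F = P × A_rod

F ≈ 8.90e5 N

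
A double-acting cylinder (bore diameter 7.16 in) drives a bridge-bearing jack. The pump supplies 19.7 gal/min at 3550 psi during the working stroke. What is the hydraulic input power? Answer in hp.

Hydraulic power = P × Q

W ≈ 40.8 hp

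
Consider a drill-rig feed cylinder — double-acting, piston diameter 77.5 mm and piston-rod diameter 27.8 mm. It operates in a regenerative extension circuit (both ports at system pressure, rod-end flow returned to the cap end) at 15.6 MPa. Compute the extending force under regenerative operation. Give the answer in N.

F ≈ 9470 N

With equal pressure on both faces, forces on the annular region cancel; the net push is pressure × rod cross-section.
Rod cross-section A_rod = π/4 × (27.8 mm)² = 607.0 mm^2
F = P × A_rod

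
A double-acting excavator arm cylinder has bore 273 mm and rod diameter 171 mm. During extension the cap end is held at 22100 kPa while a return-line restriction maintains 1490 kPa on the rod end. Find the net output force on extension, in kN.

F ≈ 1240 kN

Cap-side area A_cap = π/4 × (273 mm)² = 58530 mm^2
Rod-side annular area A_ann = π/4 × (273² − 171²) = 35570 mm^2
Net thrust = P_cap·A_cap − P_rod·A_ann = 1294 kN − 53.00 kN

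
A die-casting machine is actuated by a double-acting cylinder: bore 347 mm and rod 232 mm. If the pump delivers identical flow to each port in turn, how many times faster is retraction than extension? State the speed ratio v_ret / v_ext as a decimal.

Cap-side area A_cap = π/4 × (347 mm)² = 94570 mm^2
Rod-side annular area A_ann = π/4 × (347² − 232²) = 52300 mm^2
For equal Q, v ∝ 1/A, so v_ret/v_ext = A_cap/A_ann.

v_ret/v_ext ≈ 1.81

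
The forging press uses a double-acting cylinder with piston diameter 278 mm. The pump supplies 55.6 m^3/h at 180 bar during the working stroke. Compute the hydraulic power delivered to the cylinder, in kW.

W ≈ 278 kW

Hydraulic power = P × Q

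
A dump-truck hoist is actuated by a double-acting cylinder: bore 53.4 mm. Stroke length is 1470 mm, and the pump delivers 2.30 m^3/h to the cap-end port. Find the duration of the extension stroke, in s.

Cap-side area A_cap = π/4 × (53.4 mm)² = 2240 mm^2
Swept volume V = A × L; t = V / Q = A·L / Q

t ≈ 5.15 s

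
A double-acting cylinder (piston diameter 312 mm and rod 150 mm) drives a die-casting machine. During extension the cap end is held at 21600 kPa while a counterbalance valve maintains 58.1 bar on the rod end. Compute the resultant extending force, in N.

Cap-side area A_cap = π/4 × (312 mm)² = 76450 mm^2
Rod-side annular area A_ann = π/4 × (312² − 150²) = 58780 mm^2
Net thrust = P_cap·A_cap − P_rod·A_ann = 1.651e6 N − 3.415e5 N

F ≈ 1.31e6 N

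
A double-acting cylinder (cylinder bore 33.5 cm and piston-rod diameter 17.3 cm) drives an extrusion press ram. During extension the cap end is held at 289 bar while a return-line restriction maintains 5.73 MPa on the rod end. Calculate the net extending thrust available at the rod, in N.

F ≈ 2.18e6 N

Cap-side area A_cap = π/4 × (33.5 cm)² = 881.4 cm^2
Rod-side annular area A_ann = π/4 × (33.5² − 17.3²) = 646.4 cm^2
Net thrust = P_cap·A_cap − P_rod·A_ann = 2.547e6 N − 3.704e5 N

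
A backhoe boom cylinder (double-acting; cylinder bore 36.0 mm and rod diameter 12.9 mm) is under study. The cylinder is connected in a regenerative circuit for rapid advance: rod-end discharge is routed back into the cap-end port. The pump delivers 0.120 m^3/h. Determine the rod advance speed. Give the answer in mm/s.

In regeneration the rod-end outflow joins the pump flow into the cap end, so the net volume the pump must supply per unit advance equals the rod cross-section area.
Rod cross-section A_rod = π/4 × (12.9 mm)² = 130.7 mm^2
v = Q_pump / A_rod

v ≈ 255 mm/s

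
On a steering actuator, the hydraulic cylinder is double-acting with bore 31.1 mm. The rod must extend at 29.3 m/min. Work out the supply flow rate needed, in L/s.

Cap-side area A_cap = π/4 × (31.1 mm)² = 759.6 mm^2
Q = A × v

Q ≈ 0.371 L/s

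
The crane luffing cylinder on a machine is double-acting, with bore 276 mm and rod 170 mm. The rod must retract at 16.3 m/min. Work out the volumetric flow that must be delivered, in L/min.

Q ≈ 605 L/min

Rod-side annular area A_ann = π/4 × (276² − 170²) = 37130 mm^2
Q = A × v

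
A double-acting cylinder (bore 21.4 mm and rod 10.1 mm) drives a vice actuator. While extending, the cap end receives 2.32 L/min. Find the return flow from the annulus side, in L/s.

Cap-side area A_cap = π/4 × (21.4 mm)² = 359.7 mm^2
Rod-side annular area A_ann = π/4 × (21.4² − 10.1²) = 279.6 mm^2
Piston speed v = Q_in/A_cap; rod-end outflow Q_out = v × A_ann = Q_in × A_ann/A_cap.

Q_out ≈ 0.0301 L/s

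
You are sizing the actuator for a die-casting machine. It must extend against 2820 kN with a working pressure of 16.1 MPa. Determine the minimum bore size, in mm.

Extension force acts on the full piston face: F = P × (π/4)D².
D = √(4F / (πP)) = √(4 × 2820 kN / (π × 16.1 MPa))

D ≈ 472 mm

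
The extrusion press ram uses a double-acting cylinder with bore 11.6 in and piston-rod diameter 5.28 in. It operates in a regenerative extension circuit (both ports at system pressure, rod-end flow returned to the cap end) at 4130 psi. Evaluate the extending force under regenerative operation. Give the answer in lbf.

With equal pressure on both faces, forces on the annular region cancel; the net push is pressure × rod cross-section.
Rod cross-section A_rod = π/4 × (5.28 in)² = 21.90 in^2
F = P × A_rod

F ≈ 90400 lbf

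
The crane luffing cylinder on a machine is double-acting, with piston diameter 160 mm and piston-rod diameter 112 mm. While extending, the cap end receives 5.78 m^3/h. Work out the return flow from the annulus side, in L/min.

Cap-side area A_cap = π/4 × (160 mm)² = 20110 mm^2
Rod-side annular area A_ann = π/4 × (160² − 112²) = 10250 mm^2
Piston speed v = Q_in/A_cap; rod-end outflow Q_out = v × A_ann = Q_in × A_ann/A_cap.

Q_out ≈ 49.1 L/min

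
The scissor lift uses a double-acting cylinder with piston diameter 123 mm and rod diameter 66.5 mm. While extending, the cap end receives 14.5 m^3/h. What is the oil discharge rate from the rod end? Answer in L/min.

Cap-side area A_cap = π/4 × (123 mm)² = 11880 mm^2
Rod-side annular area A_ann = π/4 × (123² − 66.5²) = 8409 mm^2
Piston speed v = Q_in/A_cap; rod-end outflow Q_out = v × A_ann = Q_in × A_ann/A_cap.

Q_out ≈ 171 L/min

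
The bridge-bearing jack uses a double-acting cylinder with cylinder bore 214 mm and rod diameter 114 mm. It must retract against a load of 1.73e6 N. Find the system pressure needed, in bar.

P ≈ 672 bar

Rod-side annular area A_ann = π/4 × (214² − 114²) = 25760 mm^2
Retraction: pressure acts on the annular area.
P = F / A = 1.73e6 N / A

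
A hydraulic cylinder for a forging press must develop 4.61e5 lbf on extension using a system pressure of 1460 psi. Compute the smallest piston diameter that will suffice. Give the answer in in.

Extension force acts on the full piston face: F = P × (π/4)D².
D = √(4F / (πP)) = √(4 × 4.61e5 lbf / (π × 1460 psi))

D ≈ 20.1 in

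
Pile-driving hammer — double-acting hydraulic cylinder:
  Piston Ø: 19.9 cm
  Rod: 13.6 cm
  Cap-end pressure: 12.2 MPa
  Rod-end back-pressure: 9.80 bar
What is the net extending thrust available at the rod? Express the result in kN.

F ≈ 363 kN

Cap-side area A_cap = π/4 × (19.9 cm)² = 311.0 cm^2
Rod-side annular area A_ann = π/4 × (19.9² − 13.6²) = 165.8 cm^2
Net thrust = P_cap·A_cap − P_rod·A_ann = 379.5 kN − 16.24 kN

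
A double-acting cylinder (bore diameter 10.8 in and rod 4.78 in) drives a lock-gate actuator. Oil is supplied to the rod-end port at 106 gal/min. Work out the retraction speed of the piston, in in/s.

Rod-side annular area A_ann = π/4 × (10.8² − 4.78²) = 73.66 in^2
Flow into the rod-end port fills the annular volume.
v = Q / A

v ≈ 5.54 in/s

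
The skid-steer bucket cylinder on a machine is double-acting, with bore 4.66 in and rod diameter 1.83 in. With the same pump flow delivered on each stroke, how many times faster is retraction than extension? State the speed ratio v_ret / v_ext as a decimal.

Cap-side area A_cap = π/4 × (4.66 in)² = 17.06 in^2
Rod-side annular area A_ann = π/4 × (4.66² − 1.83²) = 14.43 in^2
For equal Q, v ∝ 1/A, so v_ret/v_ext = A_cap/A_ann.

v_ret/v_ext ≈ 1.18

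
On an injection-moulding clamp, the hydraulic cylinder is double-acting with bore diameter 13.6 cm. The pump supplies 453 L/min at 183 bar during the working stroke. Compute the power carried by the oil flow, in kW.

W ≈ 138 kW

Hydraulic power = P × Q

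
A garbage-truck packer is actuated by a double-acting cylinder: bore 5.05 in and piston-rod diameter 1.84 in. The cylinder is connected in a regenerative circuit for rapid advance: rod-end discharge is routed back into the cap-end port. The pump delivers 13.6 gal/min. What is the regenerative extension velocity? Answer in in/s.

In regeneration the rod-end outflow joins the pump flow into the cap end, so the net volume the pump must supply per unit advance equals the rod cross-section area.
Rod cross-section A_rod = π/4 × (1.84 in)² = 2.659 in^2
v = Q_pump / A_rod

v ≈ 19.7 in/s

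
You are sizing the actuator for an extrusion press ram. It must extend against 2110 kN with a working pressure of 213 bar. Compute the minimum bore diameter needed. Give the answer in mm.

Extension force acts on the full piston face: F = P × (π/4)D².
D = √(4F / (πP)) = √(4 × 2110 kN / (π × 213 bar))

D ≈ 355 mm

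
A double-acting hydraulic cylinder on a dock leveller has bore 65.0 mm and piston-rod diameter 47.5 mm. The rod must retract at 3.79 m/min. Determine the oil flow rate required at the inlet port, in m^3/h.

Q ≈ 0.352 m^3/h

Rod-side annular area A_ann = π/4 × (65.0² − 47.5²) = 1546 mm^2
Q = A × v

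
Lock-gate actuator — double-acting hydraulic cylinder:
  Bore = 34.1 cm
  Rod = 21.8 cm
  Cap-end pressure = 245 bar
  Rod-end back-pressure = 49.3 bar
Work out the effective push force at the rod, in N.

F ≈ 1.97e6 N

Cap-side area A_cap = π/4 × (34.1 cm)² = 913.3 cm^2
Rod-side annular area A_ann = π/4 × (34.1² − 21.8²) = 540.0 cm^2
Net thrust = P_cap·A_cap − P_rod·A_ann = 2.238e6 N − 2.662e5 N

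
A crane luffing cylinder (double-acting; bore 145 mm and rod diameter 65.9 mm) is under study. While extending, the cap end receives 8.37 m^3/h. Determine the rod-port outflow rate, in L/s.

Q_out ≈ 1.84 L/s

Cap-side area A_cap = π/4 × (145 mm)² = 16510 mm^2
Rod-side annular area A_ann = π/4 × (145² − 65.9²) = 13100 mm^2
Piston speed v = Q_in/A_cap; rod-end outflow Q_out = v × A_ann = Q_in × A_ann/A_cap.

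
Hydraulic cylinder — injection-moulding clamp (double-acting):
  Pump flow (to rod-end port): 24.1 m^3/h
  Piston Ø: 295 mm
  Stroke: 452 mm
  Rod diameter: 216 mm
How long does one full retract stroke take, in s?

Rod-side annular area A_ann = π/4 × (295² − 216²) = 31710 mm^2
Swept volume V = A × L; t = V / Q = A·L / Q

t ≈ 2.14 s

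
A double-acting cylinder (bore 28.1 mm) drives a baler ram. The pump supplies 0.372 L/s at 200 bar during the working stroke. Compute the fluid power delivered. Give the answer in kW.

Hydraulic power = P × Q

W ≈ 7.44 kW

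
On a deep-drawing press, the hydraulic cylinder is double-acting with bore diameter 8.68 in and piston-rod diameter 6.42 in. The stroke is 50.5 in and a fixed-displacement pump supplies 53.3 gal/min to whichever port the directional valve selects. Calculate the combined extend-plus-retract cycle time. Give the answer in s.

Cap-side area A_cap = π/4 × (8.68 in)² = 59.17 in^2
Rod-side annular area A_ann = π/4 × (8.68² − 6.42²) = 26.80 in^2
t_ext = A_cap·L/Q = 14.56 s
t_ret = A_ann·L/Q = 6.596 s
t_cycle = t_ext + t_ret

t ≈ 21.2 s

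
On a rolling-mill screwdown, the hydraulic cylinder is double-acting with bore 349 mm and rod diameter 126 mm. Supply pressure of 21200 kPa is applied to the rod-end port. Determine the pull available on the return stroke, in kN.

F ≈ 1760 kN

Rod-side annular area A_ann = π/4 × (349² − 126²) = 83190 mm^2
On retraction the pressure acts on the annular area (bore minus rod).
F = P × A_ann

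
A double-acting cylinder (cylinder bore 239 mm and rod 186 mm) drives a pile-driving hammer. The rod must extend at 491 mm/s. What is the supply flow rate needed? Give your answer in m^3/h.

Cap-side area A_cap = π/4 × (239 mm)² = 44860 mm^2
Q = A × v

Q ≈ 79.3 m^3/h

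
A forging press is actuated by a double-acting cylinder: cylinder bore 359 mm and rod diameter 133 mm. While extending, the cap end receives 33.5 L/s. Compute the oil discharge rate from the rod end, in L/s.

Cap-side area A_cap = π/4 × (359 mm)² = 1.012e5 mm^2
Rod-side annular area A_ann = π/4 × (359² − 133²) = 87330 mm^2
Piston speed v = Q_in/A_cap; rod-end outflow Q_out = v × A_ann = Q_in × A_ann/A_cap.

Q_out ≈ 28.9 L/s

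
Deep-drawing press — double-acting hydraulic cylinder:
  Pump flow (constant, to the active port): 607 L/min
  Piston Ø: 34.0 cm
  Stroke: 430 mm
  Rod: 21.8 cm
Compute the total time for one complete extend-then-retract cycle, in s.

t ≈ 6.13 s

Cap-side area A_cap = π/4 × (34.0 cm)² = 907.9 cm^2
Rod-side annular area A_ann = π/4 × (34.0² − 21.8²) = 534.7 cm^2
t_ext = A_cap·L/Q = 3.859 s
t_ret = A_ann·L/Q = 2.273 s
t_cycle = t_ext + t_ret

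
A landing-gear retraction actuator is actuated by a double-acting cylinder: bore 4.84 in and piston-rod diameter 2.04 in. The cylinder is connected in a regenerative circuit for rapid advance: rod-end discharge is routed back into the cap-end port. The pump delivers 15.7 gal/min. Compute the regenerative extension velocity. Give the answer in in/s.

In regeneration the rod-end outflow joins the pump flow into the cap end, so the net volume the pump must supply per unit advance equals the rod cross-section area.
Rod cross-section A_rod = π/4 × (2.04 in)² = 3.269 in^2
v = Q_pump / A_rod

v ≈ 18.5 in/s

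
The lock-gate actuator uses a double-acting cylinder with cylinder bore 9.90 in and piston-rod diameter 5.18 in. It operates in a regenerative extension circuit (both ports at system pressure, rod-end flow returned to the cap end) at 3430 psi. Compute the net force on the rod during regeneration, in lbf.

F ≈ 72300 lbf

With equal pressure on both faces, forces on the annular region cancel; the net push is pressure × rod cross-section.
Rod cross-section A_rod = π/4 × (5.18 in)² = 21.07 in^2
F = P × A_rod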